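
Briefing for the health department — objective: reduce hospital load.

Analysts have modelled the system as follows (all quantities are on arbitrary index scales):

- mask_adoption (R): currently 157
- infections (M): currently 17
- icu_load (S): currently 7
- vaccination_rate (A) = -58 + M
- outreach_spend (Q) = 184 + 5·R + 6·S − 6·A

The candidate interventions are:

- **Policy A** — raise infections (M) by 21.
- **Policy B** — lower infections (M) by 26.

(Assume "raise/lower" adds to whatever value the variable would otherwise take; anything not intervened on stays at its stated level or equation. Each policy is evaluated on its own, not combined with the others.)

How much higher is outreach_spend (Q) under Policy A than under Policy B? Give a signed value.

Policy A (M + 21):
  R = 157
  M = 17 + 21 = 38
  S = 7
  A = -58 + 38 = -20
  Q = 184 + 5·157 + 6·7 − 6·(-20) = 1131
Policy B (M − 26):
  R = 157
  M = 17 − 26 = -9
  S = 7
  A = -58 + (-9) = -67
  Q = 184 + 5·157 + 6·7 − 6·(-67) = 1413
Q: 1131 − 1413 = -282

-282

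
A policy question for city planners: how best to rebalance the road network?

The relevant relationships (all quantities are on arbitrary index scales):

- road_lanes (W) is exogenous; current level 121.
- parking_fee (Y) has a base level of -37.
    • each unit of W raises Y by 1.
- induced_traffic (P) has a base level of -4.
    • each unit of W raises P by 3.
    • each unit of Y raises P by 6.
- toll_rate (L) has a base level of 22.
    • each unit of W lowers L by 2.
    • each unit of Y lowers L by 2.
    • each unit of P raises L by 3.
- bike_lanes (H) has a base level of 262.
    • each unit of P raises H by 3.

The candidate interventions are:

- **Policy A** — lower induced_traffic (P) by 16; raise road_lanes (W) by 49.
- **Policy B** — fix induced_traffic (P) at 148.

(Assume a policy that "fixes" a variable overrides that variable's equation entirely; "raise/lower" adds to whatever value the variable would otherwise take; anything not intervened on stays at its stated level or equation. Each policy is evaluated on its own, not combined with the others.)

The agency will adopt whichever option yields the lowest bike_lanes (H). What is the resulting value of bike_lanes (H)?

Policy A (P − 16, W + 49):
  W = 121 + 49 = 170
  Y = -37 + 170 = 133
  P = -4 + 3·170 + 6·133 (−16 from intervention) = 1288
  H = 262 + 3·1288 = 4126
Policy B (P := 148):
  W = 121
  Y = -37 + 121 = 84
  P = 148
  H = 262 + 3·148 = 706
Comparing — Policy A: H=4126, Policy B: H=706. Lowest is 706 (Policy B).

706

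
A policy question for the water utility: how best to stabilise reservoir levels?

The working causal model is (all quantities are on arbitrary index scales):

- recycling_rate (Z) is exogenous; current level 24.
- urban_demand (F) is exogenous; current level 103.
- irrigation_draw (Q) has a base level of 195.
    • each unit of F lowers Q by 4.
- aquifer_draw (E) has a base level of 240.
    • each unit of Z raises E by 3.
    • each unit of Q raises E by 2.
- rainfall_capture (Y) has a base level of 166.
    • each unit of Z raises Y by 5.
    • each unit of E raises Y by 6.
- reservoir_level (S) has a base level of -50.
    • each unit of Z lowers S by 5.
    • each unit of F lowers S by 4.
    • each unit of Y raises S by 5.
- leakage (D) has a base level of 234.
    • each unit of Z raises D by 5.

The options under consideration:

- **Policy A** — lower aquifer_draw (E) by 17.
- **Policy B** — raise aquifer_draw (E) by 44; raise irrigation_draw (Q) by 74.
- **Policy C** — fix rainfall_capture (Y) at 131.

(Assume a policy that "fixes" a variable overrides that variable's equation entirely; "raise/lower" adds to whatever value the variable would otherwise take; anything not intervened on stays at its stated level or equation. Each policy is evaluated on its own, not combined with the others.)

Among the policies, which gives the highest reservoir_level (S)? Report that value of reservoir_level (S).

2948

Policy A (E − 17):
  Z = 24
  F = 103
  Q = 195 − 4·103 = -217
  E = 240 + 3·24 + 2·(-217) (−17 from intervention) = -139
  Y = 166 + 5·24 + 6·(-139) = -548
  S = -50 − 5·24 − 4·103 + 5·(-548) = -3322
Policy B (E + 44, Q + 74):
  Z = 24
  F = 103
  Q = 195 − 4·103 (+74 from intervention) = -143
  E = 240 + 3·24 + 2·(-143) (+44 from intervention) = 70
  Y = 166 + 5·24 + 6·70 = 706
  S = -50 − 5·24 − 4·103 + 5·706 = 2948
Policy C (Y := 131):
  Z = 24
  F = 103
  Q = 195 − 4·103 = -217
  E = 240 + 3·24 + 2·(-217) = -122
  Y = 131
  S = -50 − 5·24 − 4·103 + 5·131 = 73
Comparing — Policy A: S=-3322, Policy B: S=2948, Policy C: S=73. Highest is 2948 (Policy B).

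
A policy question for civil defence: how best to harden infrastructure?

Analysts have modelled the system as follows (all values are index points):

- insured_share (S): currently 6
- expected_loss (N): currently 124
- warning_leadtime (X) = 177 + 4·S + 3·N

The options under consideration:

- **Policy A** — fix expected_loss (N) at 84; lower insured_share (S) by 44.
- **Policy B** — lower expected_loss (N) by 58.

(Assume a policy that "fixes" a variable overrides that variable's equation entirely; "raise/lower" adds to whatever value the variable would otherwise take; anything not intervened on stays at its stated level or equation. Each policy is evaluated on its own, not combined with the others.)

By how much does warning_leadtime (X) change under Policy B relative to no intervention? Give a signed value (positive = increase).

Baseline:
  S = 6
  N = 124
  X = 177 + 4·6 + 3·124 = 573
Policy B (N − 58):
  S = 6
  N = 124 − 58 = 66
  X = 177 + 4·6 + 3·66 = 399
Change in X: 399 − 573 = -174

-174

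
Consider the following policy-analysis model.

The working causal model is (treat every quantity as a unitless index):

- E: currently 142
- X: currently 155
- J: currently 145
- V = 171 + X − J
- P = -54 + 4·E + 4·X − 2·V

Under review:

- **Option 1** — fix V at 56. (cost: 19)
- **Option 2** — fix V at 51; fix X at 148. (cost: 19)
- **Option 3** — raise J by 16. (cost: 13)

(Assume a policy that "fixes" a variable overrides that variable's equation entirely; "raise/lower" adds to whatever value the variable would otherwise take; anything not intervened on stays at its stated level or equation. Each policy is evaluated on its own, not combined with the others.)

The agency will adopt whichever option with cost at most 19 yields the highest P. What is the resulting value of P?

1022

Option 1 (V := 56):
  E = 142
  X = 155
  J = 145
  V = 56
  P = -54 + 4·142 + 4·155 − 2·56 = 1022
Option 2 (V := 51, X := 148):
  E = 142
  X = 148
  J = 145
  V = 51
  P = -54 + 4·142 + 4·148 − 2·51 = 1004
Option 3 (J + 16):
  E = 142
  X = 155
  J = 145 + 16 = 161
  V = 171 + 155 − 161 = 165
  P = -54 + 4·142 + 4·155 − 2·165 = 804
Comparing — Option 1: P=1022, Option 2: P=1004, Option 3: P=804. Highest is 1022 (Option 1).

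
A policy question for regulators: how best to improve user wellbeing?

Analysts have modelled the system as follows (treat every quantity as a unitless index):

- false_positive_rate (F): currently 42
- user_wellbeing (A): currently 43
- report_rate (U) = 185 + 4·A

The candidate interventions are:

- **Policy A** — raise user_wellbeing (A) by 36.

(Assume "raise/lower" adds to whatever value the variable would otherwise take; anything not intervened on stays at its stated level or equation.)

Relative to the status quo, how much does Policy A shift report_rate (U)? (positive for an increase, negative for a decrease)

Baseline:
  A = 43
  U = 185 + 4·43 = 357
Policy A (A + 36):
  A = 43 + 36 = 79
  U = 185 + 4·79 = 501
Change in U: 501 − 357 = 144

144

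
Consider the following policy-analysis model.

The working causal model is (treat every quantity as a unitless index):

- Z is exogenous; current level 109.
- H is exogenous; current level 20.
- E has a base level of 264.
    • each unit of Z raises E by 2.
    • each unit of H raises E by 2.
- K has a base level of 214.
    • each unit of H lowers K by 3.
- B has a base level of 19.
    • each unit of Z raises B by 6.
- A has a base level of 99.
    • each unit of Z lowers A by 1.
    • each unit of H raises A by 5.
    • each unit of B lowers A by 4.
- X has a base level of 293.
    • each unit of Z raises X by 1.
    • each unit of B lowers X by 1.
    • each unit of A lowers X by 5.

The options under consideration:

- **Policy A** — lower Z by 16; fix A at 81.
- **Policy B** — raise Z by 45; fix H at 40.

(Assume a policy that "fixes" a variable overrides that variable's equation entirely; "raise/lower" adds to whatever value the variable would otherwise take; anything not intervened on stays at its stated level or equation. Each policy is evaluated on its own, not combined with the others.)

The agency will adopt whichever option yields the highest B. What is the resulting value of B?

943

Policy A (Z − 16, A := 81):
  Z = 109 − 16 = 93
  B = 19 + 6·93 = 577
Policy B (Z + 45, H := 40):
  Z = 109 + 45 = 154
  B = 19 + 6·154 = 943
Comparing — Policy A: B=577, Policy B: B=943. Highest is 943 (Policy B).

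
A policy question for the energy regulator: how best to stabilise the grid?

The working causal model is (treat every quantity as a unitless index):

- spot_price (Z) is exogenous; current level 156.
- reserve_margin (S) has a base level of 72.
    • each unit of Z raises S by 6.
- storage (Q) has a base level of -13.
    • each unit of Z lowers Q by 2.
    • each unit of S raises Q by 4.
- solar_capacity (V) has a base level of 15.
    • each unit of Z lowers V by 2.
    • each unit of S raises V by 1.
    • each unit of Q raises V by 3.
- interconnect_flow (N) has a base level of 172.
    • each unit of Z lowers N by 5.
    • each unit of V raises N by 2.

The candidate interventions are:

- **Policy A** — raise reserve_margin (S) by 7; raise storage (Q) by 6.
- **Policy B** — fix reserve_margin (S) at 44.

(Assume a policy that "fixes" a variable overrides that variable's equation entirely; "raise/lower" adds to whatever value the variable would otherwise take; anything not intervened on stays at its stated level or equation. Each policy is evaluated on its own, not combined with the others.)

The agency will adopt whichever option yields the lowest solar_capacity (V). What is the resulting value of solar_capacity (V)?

Policy A (S + 7, Q + 6):
  Z = 156
  S = 72 + 6·156 (+7 from intervention) = 1015
  Q = -13 − 2·156 + 4·1015 (+6 from intervention) = 3741
  V = 15 − 2·156 + 1015 + 3·3741 = 11941
Policy B (S := 44):
  Z = 156
  S = 44
  Q = -13 − 2·156 + 4·44 = -149
  V = 15 − 2·156 + 44 + 3·(-149) = -700
Comparing — Policy A: V=11941, Policy B: V=-700. Lowest is -700 (Policy B).

-700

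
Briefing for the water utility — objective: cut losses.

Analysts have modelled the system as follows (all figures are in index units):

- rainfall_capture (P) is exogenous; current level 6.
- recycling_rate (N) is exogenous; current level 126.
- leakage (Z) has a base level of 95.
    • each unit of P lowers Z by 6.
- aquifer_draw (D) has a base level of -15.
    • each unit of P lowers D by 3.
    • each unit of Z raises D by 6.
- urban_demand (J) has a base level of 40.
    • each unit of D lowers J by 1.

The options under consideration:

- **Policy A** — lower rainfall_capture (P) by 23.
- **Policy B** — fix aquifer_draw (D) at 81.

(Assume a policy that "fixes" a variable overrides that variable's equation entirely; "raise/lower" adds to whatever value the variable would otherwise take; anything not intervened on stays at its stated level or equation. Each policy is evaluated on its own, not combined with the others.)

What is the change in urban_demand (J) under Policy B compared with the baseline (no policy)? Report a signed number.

240

Baseline:
  P = 6
  Z = 95 − 6·6 = 59
  D = -15 − 3·6 + 6·59 = 321
  J = 40 − 321 = -281
Policy B (D := 81):
  P = 6
  Z = 95 − 6·6 = 59
  D = 81
  J = 40 − 81 = -41
Change in J: -41 − (-281) = 240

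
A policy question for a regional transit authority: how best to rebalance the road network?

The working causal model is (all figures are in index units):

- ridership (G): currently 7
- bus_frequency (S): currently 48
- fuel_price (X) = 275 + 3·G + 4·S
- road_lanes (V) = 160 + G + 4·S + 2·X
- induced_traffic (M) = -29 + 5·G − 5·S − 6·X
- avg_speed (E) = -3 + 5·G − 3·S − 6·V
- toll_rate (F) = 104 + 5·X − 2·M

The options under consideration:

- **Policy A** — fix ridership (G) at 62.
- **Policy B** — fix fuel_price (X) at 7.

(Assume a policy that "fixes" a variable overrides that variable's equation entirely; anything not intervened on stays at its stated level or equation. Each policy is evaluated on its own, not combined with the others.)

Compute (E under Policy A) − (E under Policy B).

-7807

Policy A (G := 62):
  G = 62
  S = 48
  X = 275 + 3·62 + 4·48 = 653
  V = 160 + 62 + 4·48 + 2·653 = 1720
  E = -3 + 5·62 − 3·48 − 6·1720 = -10157
Policy B (X := 7):
  G = 7
  S = 48
  X = 7
  V = 160 + 7 + 4·48 + 2·7 = 373
  E = -3 + 5·7 − 3·48 − 6·373 = -2350
E: -10157 − (-2350) = -7807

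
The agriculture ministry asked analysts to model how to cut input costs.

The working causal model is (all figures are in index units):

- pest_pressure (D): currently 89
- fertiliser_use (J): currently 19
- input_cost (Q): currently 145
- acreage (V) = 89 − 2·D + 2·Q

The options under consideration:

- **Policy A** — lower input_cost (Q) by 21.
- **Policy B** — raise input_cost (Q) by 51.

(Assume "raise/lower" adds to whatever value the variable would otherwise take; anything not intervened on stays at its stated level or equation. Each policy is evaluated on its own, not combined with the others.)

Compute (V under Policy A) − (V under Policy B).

Policy A (Q − 21):
  D = 89
  Q = 145 − 21 = 124
  V = 89 − 2·89 + 2·124 = 159
Policy B (Q + 51):
  D = 89
  Q = 145 + 51 = 196
  V = 89 − 2·89 + 2·196 = 303
V: 159 − 303 = -144

-144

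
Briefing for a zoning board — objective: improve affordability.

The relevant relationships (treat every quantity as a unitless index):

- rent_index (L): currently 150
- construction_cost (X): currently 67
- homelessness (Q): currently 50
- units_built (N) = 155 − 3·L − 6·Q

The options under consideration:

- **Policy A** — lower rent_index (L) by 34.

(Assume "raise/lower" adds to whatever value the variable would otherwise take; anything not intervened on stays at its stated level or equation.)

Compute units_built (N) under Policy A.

Policy A (L − 34):
  L = 150 − 34 = 116
  Q = 50
  N = 155 − 3·116 − 6·50 = -493

-493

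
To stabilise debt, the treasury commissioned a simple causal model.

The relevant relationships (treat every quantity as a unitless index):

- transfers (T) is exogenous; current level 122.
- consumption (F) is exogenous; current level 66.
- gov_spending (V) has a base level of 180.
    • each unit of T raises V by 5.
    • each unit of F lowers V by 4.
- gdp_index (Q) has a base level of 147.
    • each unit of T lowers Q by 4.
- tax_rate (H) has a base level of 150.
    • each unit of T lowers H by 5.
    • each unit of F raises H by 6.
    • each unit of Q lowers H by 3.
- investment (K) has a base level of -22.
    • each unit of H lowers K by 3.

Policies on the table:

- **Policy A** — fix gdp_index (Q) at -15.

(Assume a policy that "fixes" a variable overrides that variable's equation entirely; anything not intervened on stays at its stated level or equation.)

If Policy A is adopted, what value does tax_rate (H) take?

Policy A (Q := -15):
  T = 122
  F = 66
  Q = -15
  H = 150 − 5·122 + 6·66 − 3·(-15) = -19

-19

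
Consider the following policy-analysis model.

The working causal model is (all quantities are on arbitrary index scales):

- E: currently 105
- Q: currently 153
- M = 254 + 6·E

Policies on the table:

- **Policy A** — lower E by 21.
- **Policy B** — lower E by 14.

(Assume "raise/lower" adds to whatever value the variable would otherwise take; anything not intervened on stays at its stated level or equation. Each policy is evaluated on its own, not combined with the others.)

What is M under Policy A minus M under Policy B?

Policy A (E − 21):
  E = 105 − 21 = 84
  M = 254 + 6·84 = 758
Policy B (E − 14):
  E = 105 − 14 = 91
  M = 254 + 6·91 = 800
M: 758 − 800 = -42

-42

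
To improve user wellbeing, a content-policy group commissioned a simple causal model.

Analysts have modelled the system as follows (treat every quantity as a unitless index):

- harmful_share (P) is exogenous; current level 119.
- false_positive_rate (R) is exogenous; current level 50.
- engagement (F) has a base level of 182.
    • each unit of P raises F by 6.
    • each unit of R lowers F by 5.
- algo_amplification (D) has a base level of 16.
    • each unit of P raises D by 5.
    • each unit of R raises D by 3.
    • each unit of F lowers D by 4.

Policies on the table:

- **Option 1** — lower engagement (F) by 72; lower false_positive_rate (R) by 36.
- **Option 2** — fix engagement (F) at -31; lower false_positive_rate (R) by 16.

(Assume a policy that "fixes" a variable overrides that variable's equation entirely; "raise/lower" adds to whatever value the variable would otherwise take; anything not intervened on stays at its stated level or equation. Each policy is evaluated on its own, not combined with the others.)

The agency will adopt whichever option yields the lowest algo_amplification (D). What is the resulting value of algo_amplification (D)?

Option 1 (F − 72, R − 36):
  P = 119
  R = 50 − 36 = 14
  F = 182 + 6·119 − 5·14 (−72 from intervention) = 754
  D = 16 + 5·119 + 3·14 − 4·754 = -2363
Option 2 (F := -31, R − 16):
  P = 119
  R = 50 − 16 = 34
  F = -31
  D = 16 + 5·119 + 3·34 − 4·(-31) = 837
Comparing — Option 1: D=-2363, Option 2: D=837. Lowest is -2363 (Option 1).

-2363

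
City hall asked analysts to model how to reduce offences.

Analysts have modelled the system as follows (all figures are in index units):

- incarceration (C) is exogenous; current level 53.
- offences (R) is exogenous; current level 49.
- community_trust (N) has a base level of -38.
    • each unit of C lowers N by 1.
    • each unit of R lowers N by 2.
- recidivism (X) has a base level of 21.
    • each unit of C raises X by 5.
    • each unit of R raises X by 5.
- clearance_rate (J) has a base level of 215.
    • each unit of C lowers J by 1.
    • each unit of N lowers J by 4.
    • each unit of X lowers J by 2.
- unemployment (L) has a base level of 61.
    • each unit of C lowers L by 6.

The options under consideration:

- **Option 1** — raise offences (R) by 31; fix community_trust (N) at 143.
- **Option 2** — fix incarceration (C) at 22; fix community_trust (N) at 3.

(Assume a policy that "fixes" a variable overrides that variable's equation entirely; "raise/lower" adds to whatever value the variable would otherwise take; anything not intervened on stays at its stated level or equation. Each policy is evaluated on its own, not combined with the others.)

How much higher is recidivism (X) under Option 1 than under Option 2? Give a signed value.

Option 1 (R + 31, N := 143):
  C = 53
  R = 49 + 31 = 80
  X = 21 + 5·53 + 5·80 = 686
Option 2 (C := 22, N := 3):
  C = 22
  R = 49
  X = 21 + 5·22 + 5·49 = 376
X: 686 − 376 = 310

310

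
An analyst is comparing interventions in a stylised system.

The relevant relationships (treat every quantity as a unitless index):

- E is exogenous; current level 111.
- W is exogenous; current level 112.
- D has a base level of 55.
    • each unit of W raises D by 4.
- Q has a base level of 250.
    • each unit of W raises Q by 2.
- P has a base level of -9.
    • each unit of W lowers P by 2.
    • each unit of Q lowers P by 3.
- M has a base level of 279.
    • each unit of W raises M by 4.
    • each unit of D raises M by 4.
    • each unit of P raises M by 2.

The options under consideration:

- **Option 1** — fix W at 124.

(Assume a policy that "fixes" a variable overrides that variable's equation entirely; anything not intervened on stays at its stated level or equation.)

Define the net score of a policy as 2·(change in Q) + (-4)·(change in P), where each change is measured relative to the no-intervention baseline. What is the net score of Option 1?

432

Baseline:
  W = 112
  Q = 250 + 2·112 = 474
  P = -9 − 2·112 − 3·474 = -1655
Option 1 (W := 124):
  W = 124
  Q = 250 + 2·124 = 498
  P = -9 − 2·124 − 3·498 = -1751
ΔQ = 498 − 474 = 24; ΔP = -1751 − (-1655) = -96
Score = 2·24 + (-4)·(-96) = 432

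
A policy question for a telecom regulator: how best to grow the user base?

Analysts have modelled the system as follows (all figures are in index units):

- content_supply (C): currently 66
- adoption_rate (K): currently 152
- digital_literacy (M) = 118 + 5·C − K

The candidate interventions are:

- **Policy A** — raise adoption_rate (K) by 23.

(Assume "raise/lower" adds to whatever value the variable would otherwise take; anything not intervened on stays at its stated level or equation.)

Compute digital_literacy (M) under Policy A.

Policy A (K + 23):
  C = 66
  K = 152 + 23 = 175
  M = 118 + 5·66 − 175 = 273

273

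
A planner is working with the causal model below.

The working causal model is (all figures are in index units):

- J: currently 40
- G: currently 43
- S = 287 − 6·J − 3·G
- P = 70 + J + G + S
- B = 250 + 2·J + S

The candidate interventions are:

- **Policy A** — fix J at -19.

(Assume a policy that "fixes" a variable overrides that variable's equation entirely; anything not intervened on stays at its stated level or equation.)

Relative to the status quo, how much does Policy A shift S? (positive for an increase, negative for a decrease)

354

Baseline:
  J = 40
  G = 43
  S = 287 − 6·40 − 3·43 = -82
Policy A (J := -19):
  J = -19
  G = 43
  S = 287 − 6·(-19) − 3·43 = 272
Change in S: 272 − (-82) = 354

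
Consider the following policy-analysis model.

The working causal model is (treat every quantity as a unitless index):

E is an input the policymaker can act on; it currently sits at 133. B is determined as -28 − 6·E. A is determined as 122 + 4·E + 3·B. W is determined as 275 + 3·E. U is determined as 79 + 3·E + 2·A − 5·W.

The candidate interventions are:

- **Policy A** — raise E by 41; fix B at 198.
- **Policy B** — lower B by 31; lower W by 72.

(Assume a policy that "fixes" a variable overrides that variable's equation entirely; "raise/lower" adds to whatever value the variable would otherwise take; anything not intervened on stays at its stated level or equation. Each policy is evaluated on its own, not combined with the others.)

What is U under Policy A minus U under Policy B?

Policy A (E + 41, B := 198):
  E = 133 + 41 = 174
  B = 198
  A = 122 + 4·174 + 3·198 = 1412
  W = 275 + 3·174 = 797
  U = 79 + 3·174 + 2·1412 − 5·797 = -560
Policy B (B − 31, W − 72):
  E = 133
  B = -28 − 6·133 (−31 from intervention) = -857
  A = 122 + 4·133 + 3·(-857) = -1917
  W = 275 + 3·133 (−72 from intervention) = 602
  U = 79 + 3·133 + 2·(-1917) − 5·602 = -6366
U: -560 − (-6366) = 5806

5806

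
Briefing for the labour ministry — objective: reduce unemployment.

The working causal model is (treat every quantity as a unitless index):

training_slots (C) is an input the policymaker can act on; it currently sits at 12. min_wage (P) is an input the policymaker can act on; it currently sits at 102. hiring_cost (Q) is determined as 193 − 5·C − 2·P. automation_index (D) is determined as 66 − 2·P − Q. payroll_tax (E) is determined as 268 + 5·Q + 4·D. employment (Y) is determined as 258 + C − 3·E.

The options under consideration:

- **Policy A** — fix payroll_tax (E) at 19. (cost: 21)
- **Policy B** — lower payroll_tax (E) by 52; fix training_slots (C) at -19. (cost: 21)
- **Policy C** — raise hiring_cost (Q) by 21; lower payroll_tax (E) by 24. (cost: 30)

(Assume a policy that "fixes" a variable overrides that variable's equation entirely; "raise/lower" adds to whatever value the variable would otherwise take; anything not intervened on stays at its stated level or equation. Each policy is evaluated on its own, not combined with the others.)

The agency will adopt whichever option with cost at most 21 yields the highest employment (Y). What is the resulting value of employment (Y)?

Policy A (E := 19):
  C = 12
  P = 102
  Q = 193 − 5·12 − 2·102 = -71
  D = 66 − 2·102 − (-71) = -67
  E = 19
  Y = 258 + 12 − 3·19 = 213
Policy B (E − 52, C := -19):
  C = -19
  P = 102
  Q = 193 − 5·(-19) − 2·102 = 84
  D = 66 − 2·102 − 84 = -222
  E = 268 + 5·84 + 4·(-222) (−52 from intervention) = -252
  Y = 258 + (-19) − 3·(-252) = 995
Comparing — Policy A: Y=213, Policy B: Y=995. Highest is 995 (Policy B).

995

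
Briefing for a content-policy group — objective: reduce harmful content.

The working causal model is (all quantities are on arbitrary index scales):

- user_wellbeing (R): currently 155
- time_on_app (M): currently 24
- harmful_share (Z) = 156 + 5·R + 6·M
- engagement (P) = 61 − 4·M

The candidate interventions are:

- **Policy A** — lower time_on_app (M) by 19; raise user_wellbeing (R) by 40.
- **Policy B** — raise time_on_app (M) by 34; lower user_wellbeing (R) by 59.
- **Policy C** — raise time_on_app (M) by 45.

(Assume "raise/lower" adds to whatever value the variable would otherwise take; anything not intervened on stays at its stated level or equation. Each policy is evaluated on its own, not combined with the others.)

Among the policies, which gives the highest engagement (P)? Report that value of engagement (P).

Policy A (M − 19, R + 40):
  M = 24 − 19 = 5
  P = 61 − 4·5 = 41
Policy B (M + 34, R − 59):
  M = 24 + 34 = 58
  P = 61 − 4·58 = -171
Policy C (M + 45):
  M = 24 + 45 = 69
  P = 61 − 4·69 = -215
Comparing — Policy A: P=41, Policy B: P=-171, Policy C: P=-215. Highest is 41 (Policy A).

41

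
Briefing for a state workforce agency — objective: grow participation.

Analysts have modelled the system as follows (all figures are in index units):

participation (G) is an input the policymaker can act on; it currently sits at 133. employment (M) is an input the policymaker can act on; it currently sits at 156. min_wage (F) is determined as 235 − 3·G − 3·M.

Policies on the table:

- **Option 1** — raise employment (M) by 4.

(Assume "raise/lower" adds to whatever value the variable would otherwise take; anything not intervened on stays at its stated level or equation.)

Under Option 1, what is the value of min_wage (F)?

Option 1 (M + 4):
  G = 133
  M = 156 + 4 = 160
  F = 235 − 3·133 − 3·160 = -644

-644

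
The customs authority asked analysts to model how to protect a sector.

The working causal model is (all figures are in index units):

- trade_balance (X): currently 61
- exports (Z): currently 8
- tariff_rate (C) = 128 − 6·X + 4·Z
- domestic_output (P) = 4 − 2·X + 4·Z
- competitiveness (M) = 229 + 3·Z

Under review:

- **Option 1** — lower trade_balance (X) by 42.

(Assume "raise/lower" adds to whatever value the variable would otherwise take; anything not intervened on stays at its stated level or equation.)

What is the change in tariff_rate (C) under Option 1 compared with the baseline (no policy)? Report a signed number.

Baseline:
  X = 61
  Z = 8
  C = 128 − 6·61 + 4·8 = -206
Option 1 (X − 42):
  X = 61 − 42 = 19
  Z = 8
  C = 128 − 6·19 + 4·8 = 46
Change in C: 46 − (-206) = 252

252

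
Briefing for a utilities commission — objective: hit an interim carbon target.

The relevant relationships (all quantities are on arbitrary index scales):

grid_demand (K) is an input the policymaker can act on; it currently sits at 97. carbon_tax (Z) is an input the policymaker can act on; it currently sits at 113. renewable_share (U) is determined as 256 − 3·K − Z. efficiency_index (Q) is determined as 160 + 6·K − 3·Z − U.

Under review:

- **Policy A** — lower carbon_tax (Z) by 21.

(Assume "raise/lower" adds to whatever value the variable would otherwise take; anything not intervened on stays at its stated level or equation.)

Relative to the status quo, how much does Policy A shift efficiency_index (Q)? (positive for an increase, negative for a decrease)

Baseline:
  K = 97
  Z = 113
  U = 256 − 3·97 − 113 = -148
  Q = 160 + 6·97 − 3·113 − (-148) = 551
Policy A (Z − 21):
  K = 97
  Z = 113 − 21 = 92
  U = 256 − 3·97 − 92 = -127
  Q = 160 + 6·97 − 3·92 − (-127) = 593
Change in Q: 593 − 551 = 42

42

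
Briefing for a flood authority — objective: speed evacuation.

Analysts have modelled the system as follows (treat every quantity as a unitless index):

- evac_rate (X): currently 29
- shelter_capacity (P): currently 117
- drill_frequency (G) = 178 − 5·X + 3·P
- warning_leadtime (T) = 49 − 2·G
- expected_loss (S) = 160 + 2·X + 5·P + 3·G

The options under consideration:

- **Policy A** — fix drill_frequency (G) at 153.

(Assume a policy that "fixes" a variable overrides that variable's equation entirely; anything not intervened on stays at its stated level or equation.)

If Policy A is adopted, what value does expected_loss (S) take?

Policy A (G := 153):
  X = 29
  P = 117
  G = 153
  S = 160 + 2·29 + 5·117 + 3·153 = 1262

1262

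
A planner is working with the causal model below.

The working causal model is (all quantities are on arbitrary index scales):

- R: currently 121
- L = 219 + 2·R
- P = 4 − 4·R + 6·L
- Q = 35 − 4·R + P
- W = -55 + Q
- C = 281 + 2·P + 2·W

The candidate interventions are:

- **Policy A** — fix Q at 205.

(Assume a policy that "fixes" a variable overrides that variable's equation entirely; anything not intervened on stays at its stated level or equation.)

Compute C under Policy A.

Policy A (Q := 205):
  R = 121
  L = 219 + 2·121 = 461
  P = 4 − 4·121 + 6·461 = 2286
  Q = 205
  W = -55 + 205 = 150
  C = 281 + 2·2286 + 2·150 = 5153

5153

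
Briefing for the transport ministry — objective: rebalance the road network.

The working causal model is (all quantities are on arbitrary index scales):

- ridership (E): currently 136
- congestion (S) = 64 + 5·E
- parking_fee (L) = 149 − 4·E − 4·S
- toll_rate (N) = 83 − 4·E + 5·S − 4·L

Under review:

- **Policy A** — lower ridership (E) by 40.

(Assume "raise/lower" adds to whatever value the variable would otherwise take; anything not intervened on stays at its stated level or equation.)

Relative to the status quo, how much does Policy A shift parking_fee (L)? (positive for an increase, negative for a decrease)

960

Baseline:
  E = 136
  S = 64 + 5·136 = 744
  L = 149 − 4·136 − 4·744 = -3371
Policy A (E − 40):
  E = 136 − 40 = 96
  S = 64 + 5·96 = 544
  L = 149 − 4·96 − 4·544 = -2411
Change in L: -2411 − (-3371) = 960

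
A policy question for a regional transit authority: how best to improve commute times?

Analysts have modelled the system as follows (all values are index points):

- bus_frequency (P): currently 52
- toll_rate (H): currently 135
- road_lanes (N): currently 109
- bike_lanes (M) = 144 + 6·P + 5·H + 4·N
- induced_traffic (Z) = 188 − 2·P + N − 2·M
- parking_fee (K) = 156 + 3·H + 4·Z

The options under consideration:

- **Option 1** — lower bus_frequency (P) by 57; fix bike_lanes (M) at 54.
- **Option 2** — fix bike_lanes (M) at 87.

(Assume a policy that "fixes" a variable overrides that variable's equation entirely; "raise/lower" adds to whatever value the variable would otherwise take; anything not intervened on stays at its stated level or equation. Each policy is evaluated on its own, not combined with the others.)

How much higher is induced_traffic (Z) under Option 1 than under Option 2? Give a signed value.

180

Option 1 (P − 57, M := 54):
  P = 52 − 57 = -5
  H = 135
  N = 109
  M = 54
  Z = 188 − 2·(-5) + 109 − 2·54 = 199
Option 2 (M := 87):
  P = 52
  H = 135
  N = 109
  M = 87
  Z = 188 − 2·52 + 109 − 2·87 = 19
Z: 199 − 19 = 180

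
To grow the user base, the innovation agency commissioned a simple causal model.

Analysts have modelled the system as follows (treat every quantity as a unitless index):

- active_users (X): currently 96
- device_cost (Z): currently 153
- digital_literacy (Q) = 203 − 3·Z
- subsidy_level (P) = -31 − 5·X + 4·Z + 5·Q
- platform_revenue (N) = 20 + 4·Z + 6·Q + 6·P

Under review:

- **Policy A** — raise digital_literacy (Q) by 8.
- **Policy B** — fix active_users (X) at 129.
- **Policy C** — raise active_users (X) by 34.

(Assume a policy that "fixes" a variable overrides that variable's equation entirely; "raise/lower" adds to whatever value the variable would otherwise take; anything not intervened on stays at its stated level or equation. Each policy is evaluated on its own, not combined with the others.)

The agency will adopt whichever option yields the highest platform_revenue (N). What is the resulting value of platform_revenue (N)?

-7690

Policy A (Q + 8):
  X = 96
  Z = 153
  Q = 203 − 3·153 (+8 from intervention) = -248
  P = -31 − 5·96 + 4·153 + 5·(-248) = -1139
  N = 20 + 4·153 + 6·(-248) + 6·(-1139) = -7690
Policy B (X := 129):
  X = 129
  Z = 153
  Q = 203 − 3·153 = -256
  P = -31 − 5·129 + 4·153 + 5·(-256) = -1344
  N = 20 + 4·153 + 6·(-256) + 6·(-1344) = -8968
Policy C (X + 34):
  X = 96 + 34 = 130
  Z = 153
  Q = 203 − 3·153 = -256
  P = -31 − 5·130 + 4·153 + 5·(-256) = -1349
  N = 20 + 4·153 + 6·(-256) + 6·(-1349) = -8998
Comparing — Policy A: N=-7690, Policy B: N=-8968, Policy C: N=-8998. Highest is -7690 (Policy A).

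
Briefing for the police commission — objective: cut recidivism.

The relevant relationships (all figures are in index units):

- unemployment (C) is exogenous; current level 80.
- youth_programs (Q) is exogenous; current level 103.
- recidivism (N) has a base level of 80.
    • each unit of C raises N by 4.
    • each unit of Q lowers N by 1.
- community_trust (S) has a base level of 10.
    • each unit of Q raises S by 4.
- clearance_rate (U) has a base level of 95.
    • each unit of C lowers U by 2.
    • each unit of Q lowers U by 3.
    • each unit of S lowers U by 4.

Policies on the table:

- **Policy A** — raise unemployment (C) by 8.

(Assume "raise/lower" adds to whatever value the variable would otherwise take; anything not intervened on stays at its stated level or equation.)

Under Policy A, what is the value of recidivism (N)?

329

Policy A (C + 8):
  C = 80 + 8 = 88
  Q = 103
  N = 80 + 4·88 − 103 = 329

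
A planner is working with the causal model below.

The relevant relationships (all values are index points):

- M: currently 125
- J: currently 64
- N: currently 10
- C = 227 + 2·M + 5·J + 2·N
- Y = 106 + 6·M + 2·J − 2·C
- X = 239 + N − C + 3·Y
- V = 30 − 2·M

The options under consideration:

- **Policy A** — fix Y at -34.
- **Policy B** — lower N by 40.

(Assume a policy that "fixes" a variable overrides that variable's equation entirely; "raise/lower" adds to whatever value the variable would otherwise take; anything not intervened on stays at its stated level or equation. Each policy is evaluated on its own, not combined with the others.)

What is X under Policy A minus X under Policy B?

1328

Policy A (Y := -34):
  M = 125
  J = 64
  N = 10
  C = 227 + 2·125 + 5·64 + 2·10 = 817
  Y = -34
  X = 239 + 10 − 817 + 3·(-34) = -670
Policy B (N − 40):
  M = 125
  J = 64
  N = 10 − 40 = -30
  C = 227 + 2·125 + 5·64 + 2·(-30) = 737
  Y = 106 + 6·125 + 2·64 − 2·737 = -490
  X = 239 + (-30) − 737 + 3·(-490) = -1998
X: -670 − (-1998) = 1328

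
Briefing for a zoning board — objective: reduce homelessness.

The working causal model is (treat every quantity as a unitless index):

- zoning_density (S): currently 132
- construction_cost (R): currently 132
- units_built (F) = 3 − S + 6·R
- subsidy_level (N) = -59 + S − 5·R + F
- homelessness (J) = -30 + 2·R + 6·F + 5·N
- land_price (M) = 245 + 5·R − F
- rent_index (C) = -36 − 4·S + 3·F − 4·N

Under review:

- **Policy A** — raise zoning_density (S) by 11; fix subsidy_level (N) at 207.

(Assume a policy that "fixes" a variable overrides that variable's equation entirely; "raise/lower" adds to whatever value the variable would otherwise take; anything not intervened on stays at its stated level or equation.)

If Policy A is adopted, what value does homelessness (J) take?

5181

Policy A (S + 11, N := 207):
  S = 132 + 11 = 143
  R = 132
  F = 3 − 143 + 6·132 = 652
  N = 207
  J = -30 + 2·132 + 6·652 + 5·207 = 5181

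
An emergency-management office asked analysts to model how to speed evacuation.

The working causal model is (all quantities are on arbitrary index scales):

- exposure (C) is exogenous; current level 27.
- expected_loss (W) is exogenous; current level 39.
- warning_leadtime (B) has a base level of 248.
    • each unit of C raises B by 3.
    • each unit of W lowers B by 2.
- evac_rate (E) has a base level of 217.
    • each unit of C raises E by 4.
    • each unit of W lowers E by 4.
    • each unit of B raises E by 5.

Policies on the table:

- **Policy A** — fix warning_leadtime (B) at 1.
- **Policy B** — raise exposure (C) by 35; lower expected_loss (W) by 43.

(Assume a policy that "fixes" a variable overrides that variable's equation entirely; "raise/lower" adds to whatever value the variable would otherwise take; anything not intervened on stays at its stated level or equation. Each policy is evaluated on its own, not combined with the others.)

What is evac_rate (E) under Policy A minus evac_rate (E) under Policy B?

Policy A (B := 1):
  C = 27
  W = 39
  B = 1
  E = 217 + 4·27 − 4·39 + 5·1 = 174
Policy B (C + 35, W − 43):
  C = 27 + 35 = 62
  W = 39 − 43 = -4
  B = 248 + 3·62 − 2·(-4) = 442
  E = 217 + 4·62 − 4·(-4) + 5·442 = 2691
E: 174 − 2691 = -2517

-2517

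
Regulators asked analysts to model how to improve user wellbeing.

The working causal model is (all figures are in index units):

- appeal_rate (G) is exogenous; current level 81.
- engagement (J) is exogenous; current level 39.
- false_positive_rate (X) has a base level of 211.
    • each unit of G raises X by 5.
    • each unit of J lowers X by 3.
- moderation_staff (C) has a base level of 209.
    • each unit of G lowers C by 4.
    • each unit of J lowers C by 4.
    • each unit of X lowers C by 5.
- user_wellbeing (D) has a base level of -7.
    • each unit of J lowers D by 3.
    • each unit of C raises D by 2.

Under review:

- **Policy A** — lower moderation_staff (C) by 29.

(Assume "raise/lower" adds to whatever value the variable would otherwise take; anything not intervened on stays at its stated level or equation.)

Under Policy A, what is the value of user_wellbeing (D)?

-5714

Policy A (C − 29):
  G = 81
  J = 39
  X = 211 + 5·81 − 3·39 = 499
  C = 209 − 4·81 − 4·39 − 5·499 (−29 from intervention) = -2795
  D = -7 − 3·39 + 2·(-2795) = -5714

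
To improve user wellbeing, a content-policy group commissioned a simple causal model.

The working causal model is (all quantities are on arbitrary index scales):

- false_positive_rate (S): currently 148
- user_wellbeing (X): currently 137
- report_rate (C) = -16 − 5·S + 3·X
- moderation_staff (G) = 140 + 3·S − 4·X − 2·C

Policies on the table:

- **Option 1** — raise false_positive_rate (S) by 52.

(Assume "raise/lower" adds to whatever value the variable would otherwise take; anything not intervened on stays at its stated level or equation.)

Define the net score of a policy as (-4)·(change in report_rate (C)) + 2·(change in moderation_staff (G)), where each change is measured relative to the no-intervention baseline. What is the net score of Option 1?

2392

Baseline:
  S = 148
  X = 137
  C = -16 − 5·148 + 3·137 = -345
  G = 140 + 3·148 − 4·137 − 2·(-345) = 726
Option 1 (S + 52):
  S = 148 + 52 = 200
  X = 137
  C = -16 − 5·200 + 3·137 = -605
  G = 140 + 3·200 − 4·137 − 2·(-605) = 1402
ΔC = -605 − (-345) = -260; ΔG = 1402 − 726 = 676
Score = (-4)·(-260) + 2·676 = 2392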